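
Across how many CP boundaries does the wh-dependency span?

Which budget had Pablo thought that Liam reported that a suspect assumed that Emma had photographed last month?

3

"which budget" is extracted from the object of "photographed".
Boundaries crossed, outermost first: [that], [that], [that] — 3 in total.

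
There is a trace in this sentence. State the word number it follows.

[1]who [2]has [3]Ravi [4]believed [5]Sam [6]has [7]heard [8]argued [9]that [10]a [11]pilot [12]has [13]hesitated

7

The displaced element is "who" (word 1).
It is linked across 2 clause boundaries (Ø → Ø).
It functions as the subject of "argued", so the gap sits immediately after word 7 ("heard").
Base order: Ravi has believed Sam has heard that who argued that a pilot has hesitated.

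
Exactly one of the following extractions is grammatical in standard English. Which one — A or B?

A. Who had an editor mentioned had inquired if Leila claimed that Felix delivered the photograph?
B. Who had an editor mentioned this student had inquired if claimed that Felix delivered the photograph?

A

In B, the wh-phrase is extracted from inside a wh-island (introduced by "if"), which blocks movement.
In A, the extraction path crosses only that-complement boundaries, which are transparent.
So A is grammatical.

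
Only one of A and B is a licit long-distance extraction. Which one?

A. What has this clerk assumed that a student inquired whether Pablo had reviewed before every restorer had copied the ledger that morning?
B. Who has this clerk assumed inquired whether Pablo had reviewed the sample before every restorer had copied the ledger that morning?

In A, the wh-phrase is extracted from inside a wh-island (introduced by "whether"), which blocks movement.
In B, the extraction path crosses only that-complement boundaries, which are transparent.
So B is grammatical.

B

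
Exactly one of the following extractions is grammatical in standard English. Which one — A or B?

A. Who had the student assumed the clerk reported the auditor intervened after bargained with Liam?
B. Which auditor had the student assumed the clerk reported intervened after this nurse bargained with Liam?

B

In A, the wh-phrase is extracted from inside an adjunct island (introduced by "after"), which blocks movement.
In B, the extraction path crosses only that-complement boundaries, which are transparent.
So B is grammatical.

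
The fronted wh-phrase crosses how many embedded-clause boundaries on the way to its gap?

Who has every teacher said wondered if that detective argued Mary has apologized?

"who" is extracted from the subject of "wondered".
Boundaries crossed, outermost first: [Ø] — 1 in total.

1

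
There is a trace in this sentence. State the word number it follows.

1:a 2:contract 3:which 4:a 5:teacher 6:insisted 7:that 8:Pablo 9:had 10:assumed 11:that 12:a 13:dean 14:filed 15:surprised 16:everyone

14

The displaced element is "a contract" (word 2).
It is linked across 2 clause boundaries (that → that).
It functions as the direct object of "filed", so the gap sits immediately after word 14 ("filed").
Base order: A teacher insisted that Pablo had assumed that a dean filed a contract.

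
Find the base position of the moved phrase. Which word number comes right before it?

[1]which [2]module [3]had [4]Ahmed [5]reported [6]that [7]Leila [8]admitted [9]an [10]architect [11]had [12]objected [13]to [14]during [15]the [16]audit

13

The displaced element is "which module" (word 2).
It is linked across 2 clause boundaries (that → Ø).
It functions as the object of the preposition "to" of "objected", so the gap sits immediately after word 13 ("to").
Base order: Ahmed had reported that Leila admitted an architect had objected to which module during the audit.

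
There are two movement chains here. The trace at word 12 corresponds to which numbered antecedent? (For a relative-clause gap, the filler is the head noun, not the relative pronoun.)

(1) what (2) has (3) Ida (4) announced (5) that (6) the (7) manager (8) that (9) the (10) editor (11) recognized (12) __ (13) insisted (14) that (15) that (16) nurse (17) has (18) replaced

7

The marked gap is inside the relative clause, the direct object of "recognized".
Its filler is the head noun "manager" (via "that"), at word 7.
(The other dependency links word 1 to a gap after word 18.)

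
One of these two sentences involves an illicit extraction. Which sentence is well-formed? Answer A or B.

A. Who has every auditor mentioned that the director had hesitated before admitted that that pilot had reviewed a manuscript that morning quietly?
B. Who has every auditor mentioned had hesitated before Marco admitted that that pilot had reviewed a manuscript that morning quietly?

In A, the wh-phrase is extracted from inside an adjunct island (introduced by "before"), which blocks movement.
In B, the extraction path crosses only that-complement boundaries, which are transparent.
So B is grammatical.

B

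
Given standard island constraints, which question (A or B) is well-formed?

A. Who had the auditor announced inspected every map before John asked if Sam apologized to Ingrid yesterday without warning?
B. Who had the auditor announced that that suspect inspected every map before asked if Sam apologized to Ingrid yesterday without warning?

A

In B, the wh-phrase is extracted from inside an adjunct island (introduced by "before"), which blocks movement.
In A, the extraction path crosses only that-complement boundaries, which are transparent.
So A is grammatical.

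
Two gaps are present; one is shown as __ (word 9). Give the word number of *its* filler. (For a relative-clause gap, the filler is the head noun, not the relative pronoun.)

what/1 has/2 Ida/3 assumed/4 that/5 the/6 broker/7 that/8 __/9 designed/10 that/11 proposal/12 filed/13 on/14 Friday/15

The marked gap is inside the relative clause, the subject of "designed".
Its filler is the head noun "broker" (via "that"), at word 7.
(The other dependency links word 1 to a gap after word 13.)

7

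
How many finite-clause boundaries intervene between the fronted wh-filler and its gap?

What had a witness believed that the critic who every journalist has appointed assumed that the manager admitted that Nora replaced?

3

"what" is extracted from the object of "replaced".
Boundaries crossed, outermost first: [that], [that], [that] — 3 in total.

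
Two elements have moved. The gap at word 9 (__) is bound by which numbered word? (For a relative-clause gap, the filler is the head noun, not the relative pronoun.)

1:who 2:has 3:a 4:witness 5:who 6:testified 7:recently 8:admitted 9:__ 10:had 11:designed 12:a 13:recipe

1

The marked gap is the subject of "designed".
Its filler is the fronted wh-phrase "who", at word 1.
(The other dependency links word 4 to a gap after word 5.)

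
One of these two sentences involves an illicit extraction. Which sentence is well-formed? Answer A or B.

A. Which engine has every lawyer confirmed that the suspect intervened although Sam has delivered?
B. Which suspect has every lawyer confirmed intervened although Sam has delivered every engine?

B

In A, the wh-phrase is extracted from inside an adjunct island (introduced by "although"), which blocks movement.
In B, the extraction path crosses only that-complement boundaries, which are transparent.
So B is grammatical.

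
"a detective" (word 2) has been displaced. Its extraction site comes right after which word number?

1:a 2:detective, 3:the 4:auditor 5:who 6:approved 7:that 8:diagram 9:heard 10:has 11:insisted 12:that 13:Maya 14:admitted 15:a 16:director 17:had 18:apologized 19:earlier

9

The displaced element is "a detective" (word 2).
It is linked across 1 clause boundary (Ø).
It functions as the subject of "insisted", so the gap sits immediately after word 9 ("heard").
Base order: The auditor who approved that diagram heard a detective has insisted that Maya admitted a director had apologized earlier.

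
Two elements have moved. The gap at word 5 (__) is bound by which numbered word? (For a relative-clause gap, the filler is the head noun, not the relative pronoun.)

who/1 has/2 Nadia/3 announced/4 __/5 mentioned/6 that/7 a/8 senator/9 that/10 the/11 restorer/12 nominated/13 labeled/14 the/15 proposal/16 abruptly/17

The marked gap is the subject of "mentioned".
Its filler is the fronted wh-phrase "who", at word 1.
(The other dependency links word 9 to a gap after word 13.)

1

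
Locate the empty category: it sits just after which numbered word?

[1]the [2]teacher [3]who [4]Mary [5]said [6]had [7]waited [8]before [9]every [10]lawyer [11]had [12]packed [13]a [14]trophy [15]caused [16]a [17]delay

5

The displaced element is "the teacher" (word 2).
It is linked across 1 clause boundary (Ø).
It functions as the subject of "waited", so the gap sits immediately after word 5 ("said").
Base order: Mary said that the teacher had waited before every lawyer had packed a trophy.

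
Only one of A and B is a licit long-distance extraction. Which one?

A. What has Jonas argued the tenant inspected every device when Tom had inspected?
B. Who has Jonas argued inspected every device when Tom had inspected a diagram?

In A, the wh-phrase is extracted from inside an adjunct island (introduced by "when"), which blocks movement.
In B, the extraction path crosses only that-complement boundaries, which are transparent.
So B is grammatical.

B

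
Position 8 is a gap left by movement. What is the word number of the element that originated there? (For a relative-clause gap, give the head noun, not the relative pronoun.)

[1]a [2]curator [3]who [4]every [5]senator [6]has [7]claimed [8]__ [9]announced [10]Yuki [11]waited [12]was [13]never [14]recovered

2

The gap at 8 is the subject of "announced", inside a relative clause.
The relative pronoun is "who" (word 3); it is bound by the head noun immediately before it.
Its filler is the head noun "curator", at word 2.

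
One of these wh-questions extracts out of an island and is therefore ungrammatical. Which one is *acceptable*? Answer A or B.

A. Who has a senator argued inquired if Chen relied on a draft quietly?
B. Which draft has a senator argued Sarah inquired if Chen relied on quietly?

In B, the wh-phrase is extracted from inside a wh-island (introduced by "if"), which blocks movement.
In A, the extraction path crosses only that-complement boundaries, which are transparent.
So A is grammatical.

A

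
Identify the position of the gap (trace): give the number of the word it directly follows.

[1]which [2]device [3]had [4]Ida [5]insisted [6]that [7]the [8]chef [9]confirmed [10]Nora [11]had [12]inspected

12

The displaced element is "which device" (word 2).
It is linked across 2 clause boundaries (that → Ø).
It functions as the direct object of "inspected", so the gap sits immediately after word 12 ("inspected").
Base order: Ida had insisted that the chef confirmed Nora had inspected which device.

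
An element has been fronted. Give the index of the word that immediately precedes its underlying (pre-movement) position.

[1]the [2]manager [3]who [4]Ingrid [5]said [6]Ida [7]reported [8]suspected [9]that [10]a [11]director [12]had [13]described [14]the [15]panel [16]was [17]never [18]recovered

7

The displaced element is "the manager" (word 2).
It is linked across 2 clause boundaries (Ø → Ø).
It functions as the subject of "suspected", so the gap sits immediately after word 7 ("reported").
Base order: Ingrid said Ida reported the manager suspected that a director had described the panel.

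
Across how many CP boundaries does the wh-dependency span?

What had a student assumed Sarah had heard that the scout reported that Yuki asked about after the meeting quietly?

"what" is extracted from the PP object of "asked".
Boundaries crossed, outermost first: [Ø], [that], [that] — 3 in total.

3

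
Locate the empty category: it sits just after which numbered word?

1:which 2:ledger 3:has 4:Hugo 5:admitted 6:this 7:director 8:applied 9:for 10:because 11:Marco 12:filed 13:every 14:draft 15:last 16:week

9

The displaced element is "which ledger" (word 2).
It is linked across 1 clause boundary (Ø).
It functions as the object of the preposition "for" of "applied", so the gap sits immediately after word 9 ("for").
Base order: Hugo has admitted this director applied for which ledger because Marco filed every draft last week.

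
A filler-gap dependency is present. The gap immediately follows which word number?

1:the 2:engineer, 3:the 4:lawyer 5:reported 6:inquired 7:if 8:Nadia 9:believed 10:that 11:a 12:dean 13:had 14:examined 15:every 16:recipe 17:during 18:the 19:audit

The displaced element is "the engineer" (word 2).
It is linked across 1 clause boundary (Ø).
It functions as the subject of "inquired", so the gap sits immediately after word 5 ("reported").
Base order: The lawyer reported that the engineer inquired if Nadia believed that a dean had examined every recipe during the audit.

5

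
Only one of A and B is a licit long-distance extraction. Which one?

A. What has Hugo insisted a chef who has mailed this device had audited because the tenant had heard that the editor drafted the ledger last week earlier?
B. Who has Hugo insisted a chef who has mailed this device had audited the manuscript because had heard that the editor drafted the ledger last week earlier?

In B, the wh-phrase is extracted from inside an adjunct island (introduced by "because"), which blocks movement.
In A, the extraction path crosses only that-complement boundaries, which are transparent.
So A is grammatical.

A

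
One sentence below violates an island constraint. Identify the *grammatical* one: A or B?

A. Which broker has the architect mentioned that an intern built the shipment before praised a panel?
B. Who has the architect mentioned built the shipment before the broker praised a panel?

In A, the wh-phrase is extracted from inside an adjunct island (introduced by "before"), which blocks movement.
In B, the extraction path crosses only that-complement boundaries, which are transparent.
So B is grammatical.

B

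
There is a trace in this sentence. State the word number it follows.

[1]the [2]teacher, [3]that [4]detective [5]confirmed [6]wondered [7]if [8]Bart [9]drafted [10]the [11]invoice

5

The displaced element is "the teacher" (word 2).
It is linked across 1 clause boundary (Ø).
It functions as the subject of "wondered", so the gap sits immediately after word 5 ("confirmed").
Base order: That detective confirmed that the teacher wondered if Bart drafted the invoice.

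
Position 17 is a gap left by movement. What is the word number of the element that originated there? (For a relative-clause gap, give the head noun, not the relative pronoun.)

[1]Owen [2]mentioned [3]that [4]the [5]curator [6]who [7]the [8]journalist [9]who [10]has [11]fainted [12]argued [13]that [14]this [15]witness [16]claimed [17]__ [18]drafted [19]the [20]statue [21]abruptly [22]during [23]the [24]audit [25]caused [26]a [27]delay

The gap at 17 is the subject of "drafted", inside a relative clause.
The relative pronoun is "who" (word 6); it is bound by the head noun immediately before it.
Its filler is the head noun "curator", at word 5.

5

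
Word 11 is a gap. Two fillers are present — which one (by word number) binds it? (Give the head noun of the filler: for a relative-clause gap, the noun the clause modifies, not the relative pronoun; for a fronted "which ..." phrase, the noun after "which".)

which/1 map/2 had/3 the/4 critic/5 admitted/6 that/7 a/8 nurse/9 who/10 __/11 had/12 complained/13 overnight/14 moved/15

9

The marked gap is inside the relative clause, the subject of "complained".
Its filler is the head noun "nurse" (via "who"), at word 9.
(The other dependency links word 2 to a gap after word 15.)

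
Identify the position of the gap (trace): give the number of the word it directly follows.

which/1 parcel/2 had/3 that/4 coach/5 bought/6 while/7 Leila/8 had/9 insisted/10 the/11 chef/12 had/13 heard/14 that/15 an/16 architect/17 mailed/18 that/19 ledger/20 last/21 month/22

The displaced element is "which parcel" (word 2).
It functions as the direct object of "bought", so the gap sits immediately after word 6 ("bought").
Base order: That coach had bought which parcel while Leila had insisted the chef had heard that an architect mailed that ledger last month.

6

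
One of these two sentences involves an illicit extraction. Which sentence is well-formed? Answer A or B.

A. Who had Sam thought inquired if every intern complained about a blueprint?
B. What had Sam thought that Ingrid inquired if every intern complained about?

A

In B, the wh-phrase is extracted from inside a wh-island (introduced by "if"), which blocks movement.
In A, the extraction path crosses only that-complement boundaries, which are transparent.
So A is grammatical.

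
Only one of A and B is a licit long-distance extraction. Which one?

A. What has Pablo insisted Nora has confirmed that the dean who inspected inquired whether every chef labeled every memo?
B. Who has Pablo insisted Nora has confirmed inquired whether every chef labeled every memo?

B

In A, the wh-phrase is extracted from inside a complex-NP island (relative clause) (introduced by "who"), which blocks movement.
In B, the extraction path crosses only that-complement boundaries, which are transparent.
So B is grammatical.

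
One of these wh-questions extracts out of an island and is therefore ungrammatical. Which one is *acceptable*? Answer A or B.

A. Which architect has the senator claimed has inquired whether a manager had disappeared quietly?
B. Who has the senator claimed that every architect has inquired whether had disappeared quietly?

A

In B, the wh-phrase is extracted from inside a wh-island (introduced by "whether"), which blocks movement.
In A, the extraction path crosses only that-complement boundaries, which are transparent.
So A is grammatical.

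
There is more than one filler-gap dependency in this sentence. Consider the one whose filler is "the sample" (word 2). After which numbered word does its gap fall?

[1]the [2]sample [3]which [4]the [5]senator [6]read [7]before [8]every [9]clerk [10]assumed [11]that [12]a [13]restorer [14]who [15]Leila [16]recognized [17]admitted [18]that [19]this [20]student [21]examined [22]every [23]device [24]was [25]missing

The displaced element is "the sample" (word 2).
It functions as the direct object of "read", so the gap sits immediately after word 6 ("read").
Base order: The senator read the sample before every clerk assumed that a restorer who Leila recognized admitted that this student examined every device.

6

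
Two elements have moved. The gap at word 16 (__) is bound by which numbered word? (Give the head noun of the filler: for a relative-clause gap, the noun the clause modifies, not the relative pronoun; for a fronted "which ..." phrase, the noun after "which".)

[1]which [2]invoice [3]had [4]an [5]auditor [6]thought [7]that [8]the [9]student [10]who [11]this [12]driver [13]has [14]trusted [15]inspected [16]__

The marked gap is the direct object of "inspected".
Its filler is the fronted wh-phrase "which invoice", at word 2.
(The other dependency links word 9 to a gap after word 14.)

2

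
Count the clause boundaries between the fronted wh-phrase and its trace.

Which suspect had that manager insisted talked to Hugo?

"which suspect" is extracted from the subject of "talked".
Boundaries crossed, outermost first: [Ø] — 1 in total.

1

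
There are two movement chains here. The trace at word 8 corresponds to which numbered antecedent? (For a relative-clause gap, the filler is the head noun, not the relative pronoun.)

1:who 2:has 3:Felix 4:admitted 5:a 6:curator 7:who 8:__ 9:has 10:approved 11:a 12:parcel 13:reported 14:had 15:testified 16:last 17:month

The marked gap is inside the relative clause, the subject of "approved".
Its filler is the head noun "curator" (via "who"), at word 6.
(The other dependency links word 1 to a gap after word 13.)

6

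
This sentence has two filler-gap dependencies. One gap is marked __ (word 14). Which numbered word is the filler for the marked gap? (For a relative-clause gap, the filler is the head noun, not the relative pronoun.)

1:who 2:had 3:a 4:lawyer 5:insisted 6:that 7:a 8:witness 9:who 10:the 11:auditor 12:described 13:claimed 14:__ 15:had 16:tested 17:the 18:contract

1

The marked gap is the subject of "tested".
Its filler is the fronted wh-phrase "who", at word 1.
(The other dependency links word 8 to a gap after word 12.)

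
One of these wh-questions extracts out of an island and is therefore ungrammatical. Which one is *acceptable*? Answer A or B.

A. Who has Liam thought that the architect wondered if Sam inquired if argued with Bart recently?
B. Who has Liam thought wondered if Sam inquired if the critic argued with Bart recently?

B

In A, the wh-phrase is extracted from inside a wh-island (introduced by "if"), which blocks movement.
In B, the extraction path crosses only that-complement boundaries, which are transparent.
So B is grammatical.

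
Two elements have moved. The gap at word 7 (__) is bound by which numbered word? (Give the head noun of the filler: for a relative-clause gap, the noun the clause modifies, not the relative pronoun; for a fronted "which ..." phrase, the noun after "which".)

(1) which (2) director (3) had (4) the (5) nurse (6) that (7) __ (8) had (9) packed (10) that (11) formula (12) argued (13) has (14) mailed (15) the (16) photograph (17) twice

The marked gap is inside the relative clause, the subject of "packed".
Its filler is the head noun "nurse" (via "that"), at word 5.
(The other dependency links word 2 to a gap after word 12.)

5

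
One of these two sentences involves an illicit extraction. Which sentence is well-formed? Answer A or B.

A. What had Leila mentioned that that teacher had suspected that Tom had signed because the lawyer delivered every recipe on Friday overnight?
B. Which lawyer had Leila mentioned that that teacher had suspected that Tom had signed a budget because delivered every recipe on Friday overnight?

A

In B, the wh-phrase is extracted from inside an adjunct island (introduced by "because"), which blocks movement.
In A, the extraction path crosses only that-complement boundaries, which are transparent.
So A is grammatical.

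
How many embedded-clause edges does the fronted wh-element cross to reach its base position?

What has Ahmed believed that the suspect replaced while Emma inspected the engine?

"what" is extracted from the object of "replaced".
Boundaries crossed, outermost first: [that] — 1 in total.

1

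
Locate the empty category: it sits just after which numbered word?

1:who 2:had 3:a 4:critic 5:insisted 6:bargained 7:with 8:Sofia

5

The displaced element is "who" (word 1).
It is linked across 1 clause boundary (Ø).
It functions as the subject of "bargained", so the gap sits immediately after word 5 ("insisted").
Base order: A critic had insisted that who bargained with Sofia.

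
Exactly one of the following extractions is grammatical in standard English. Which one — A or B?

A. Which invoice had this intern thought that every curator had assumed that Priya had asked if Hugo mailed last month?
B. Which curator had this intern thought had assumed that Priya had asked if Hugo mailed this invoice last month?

In A, the wh-phrase is extracted from inside a wh-island (introduced by "if"), which blocks movement.
In B, the extraction path crosses only that-complement boundaries, which are transparent.
So B is grammatical.

B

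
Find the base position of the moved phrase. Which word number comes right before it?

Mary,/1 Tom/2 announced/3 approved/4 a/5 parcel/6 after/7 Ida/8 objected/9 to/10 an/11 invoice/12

3

The displaced element is "Mary" (word 1).
It is linked across 1 clause boundary (Ø).
It functions as the subject of "approved", so the gap sits immediately after word 3 ("announced").
Base order: Tom announced that Mary approved a parcel after Ida objected to an invoice.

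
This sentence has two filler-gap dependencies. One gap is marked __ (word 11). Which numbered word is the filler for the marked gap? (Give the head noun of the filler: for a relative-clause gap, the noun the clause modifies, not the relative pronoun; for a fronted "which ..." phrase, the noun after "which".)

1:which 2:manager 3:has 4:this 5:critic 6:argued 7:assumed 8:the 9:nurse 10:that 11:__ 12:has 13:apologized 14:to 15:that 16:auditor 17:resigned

The marked gap is inside the relative clause, the subject of "apologized".
Its filler is the head noun "nurse" (via "that"), at word 9.
(The other dependency links word 2 to a gap after word 6.)

9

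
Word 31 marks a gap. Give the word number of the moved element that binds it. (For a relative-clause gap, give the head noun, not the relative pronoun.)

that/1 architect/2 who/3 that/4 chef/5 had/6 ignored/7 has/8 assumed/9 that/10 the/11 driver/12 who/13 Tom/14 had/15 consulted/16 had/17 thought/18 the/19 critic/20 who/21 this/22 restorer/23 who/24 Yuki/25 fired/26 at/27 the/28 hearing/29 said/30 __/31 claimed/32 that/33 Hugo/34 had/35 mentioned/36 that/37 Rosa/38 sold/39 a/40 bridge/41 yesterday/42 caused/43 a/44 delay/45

20

The gap at 31 is the subject of "claimed", inside a relative clause.
The relative pronoun is "who" (word 21); it is bound by the head noun immediately before it.
Its filler is the head noun "critic", at word 20.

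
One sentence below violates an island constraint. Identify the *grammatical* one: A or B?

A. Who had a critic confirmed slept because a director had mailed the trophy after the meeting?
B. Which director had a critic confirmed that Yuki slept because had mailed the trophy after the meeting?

A

In B, the wh-phrase is extracted from inside an adjunct island (introduced by "because"), which blocks movement.
In A, the extraction path crosses only that-complement boundaries, which are transparent.
So A is grammatical.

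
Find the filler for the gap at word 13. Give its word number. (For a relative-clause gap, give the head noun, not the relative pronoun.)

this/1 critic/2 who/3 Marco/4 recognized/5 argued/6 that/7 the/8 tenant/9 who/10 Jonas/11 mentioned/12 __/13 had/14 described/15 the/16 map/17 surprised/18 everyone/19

9

The gap at 13 is the subject of "described", inside a relative clause.
The relative pronoun is "who" (word 10); it is bound by the head noun immediately before it.
Its filler is the head noun "tenant", at word 9.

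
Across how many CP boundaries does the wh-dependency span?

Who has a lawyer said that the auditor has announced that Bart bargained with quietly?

2

"who" is extracted from the PP object of "bargained".
Boundaries crossed, outermost first: [that], [that] — 2 in total.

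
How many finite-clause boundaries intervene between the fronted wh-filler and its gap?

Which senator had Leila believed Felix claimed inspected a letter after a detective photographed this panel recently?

"which senator" is extracted from the subject of "inspected".
Boundaries crossed, outermost first: [Ø], [Ø] — 2 in total.

2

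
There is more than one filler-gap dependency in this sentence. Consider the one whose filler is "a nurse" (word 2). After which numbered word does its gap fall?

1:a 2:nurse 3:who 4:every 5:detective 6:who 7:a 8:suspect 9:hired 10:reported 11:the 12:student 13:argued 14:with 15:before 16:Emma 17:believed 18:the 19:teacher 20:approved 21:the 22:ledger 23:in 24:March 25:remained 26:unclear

The displaced element is "a nurse" (word 2).
It is linked across 1 clause boundary (Ø).
It functions as the object of the preposition "with" of "argued", so the gap sits immediately after word 14 ("with").
Base order: Every detective who a suspect hired reported the student argued with a nurse before Emma believed the teacher approved the ledger in March.

14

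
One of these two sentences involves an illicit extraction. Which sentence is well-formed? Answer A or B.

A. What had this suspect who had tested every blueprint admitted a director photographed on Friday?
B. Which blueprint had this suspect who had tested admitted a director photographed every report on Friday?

In B, the wh-phrase is extracted from inside a complex-NP island (relative clause) (introduced by "who"), which blocks movement.
In A, the extraction path crosses only that-complement boundaries, which are transparent.
So A is grammatical.

A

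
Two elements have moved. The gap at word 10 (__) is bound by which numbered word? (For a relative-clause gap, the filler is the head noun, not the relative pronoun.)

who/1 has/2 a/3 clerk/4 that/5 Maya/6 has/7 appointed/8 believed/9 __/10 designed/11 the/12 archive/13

The marked gap is the subject of "designed".
Its filler is the fronted wh-phrase "who", at word 1.
(The other dependency links word 4 to a gap after word 8.)

1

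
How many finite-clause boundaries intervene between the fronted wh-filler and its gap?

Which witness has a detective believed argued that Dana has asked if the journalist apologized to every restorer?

"which witness" is extracted from the subject of "argued".
Boundaries crossed, outermost first: [Ø] — 1 in total.

1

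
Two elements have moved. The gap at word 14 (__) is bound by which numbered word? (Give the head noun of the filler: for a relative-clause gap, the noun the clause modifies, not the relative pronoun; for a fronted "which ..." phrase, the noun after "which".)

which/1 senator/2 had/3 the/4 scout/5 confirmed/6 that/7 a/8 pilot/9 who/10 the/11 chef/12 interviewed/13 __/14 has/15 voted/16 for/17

The marked gap is inside the relative clause, the direct object of "interviewed".
Its filler is the head noun "pilot" (via "who"), at word 9.
(The other dependency links word 2 to a gap after word 17.)

9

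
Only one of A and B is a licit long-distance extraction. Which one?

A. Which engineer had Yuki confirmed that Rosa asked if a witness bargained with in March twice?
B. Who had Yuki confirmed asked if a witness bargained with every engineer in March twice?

In A, the wh-phrase is extracted from inside a wh-island (introduced by "if"), which blocks movement.
In B, the extraction path crosses only that-complement boundaries, which are transparent.
So B is grammatical.

B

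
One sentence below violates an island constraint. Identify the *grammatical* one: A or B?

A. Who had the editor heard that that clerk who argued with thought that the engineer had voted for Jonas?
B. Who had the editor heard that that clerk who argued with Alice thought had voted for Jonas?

In A, the wh-phrase is extracted from inside a complex-NP island (relative clause) (introduced by "who"), which blocks movement.
In B, the extraction path crosses only that-complement boundaries, which are transparent.
So B is grammatical.

B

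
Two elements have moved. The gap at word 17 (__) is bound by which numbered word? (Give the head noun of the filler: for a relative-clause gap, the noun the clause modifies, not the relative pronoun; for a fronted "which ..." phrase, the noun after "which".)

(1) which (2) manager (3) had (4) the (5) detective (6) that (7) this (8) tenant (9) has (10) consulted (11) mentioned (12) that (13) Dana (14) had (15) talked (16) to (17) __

2

The marked gap is the object of the preposition "to" of "talked".
Its filler is the fronted wh-phrase "which manager", at word 2.
(The other dependency links word 5 to a gap after word 10.)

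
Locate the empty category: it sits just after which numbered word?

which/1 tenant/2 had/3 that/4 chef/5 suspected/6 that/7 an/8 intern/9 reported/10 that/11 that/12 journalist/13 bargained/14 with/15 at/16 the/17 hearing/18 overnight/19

The displaced element is "which tenant" (word 2).
It is linked across 2 clause boundaries (that → that).
It functions as the object of the preposition "with" of "bargained", so the gap sits immediately after word 15 ("with").
Base order: That chef had suspected that an intern reported that that journalist bargained with which tenant at the hearing overnight.

15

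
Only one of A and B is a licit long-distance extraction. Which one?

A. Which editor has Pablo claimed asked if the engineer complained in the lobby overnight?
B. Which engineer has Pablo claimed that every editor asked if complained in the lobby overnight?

In B, the wh-phrase is extracted from inside a wh-island (introduced by "if"), which blocks movement.
In A, the extraction path crosses only that-complement boundaries, which are transparent.
So A is grammatical.

A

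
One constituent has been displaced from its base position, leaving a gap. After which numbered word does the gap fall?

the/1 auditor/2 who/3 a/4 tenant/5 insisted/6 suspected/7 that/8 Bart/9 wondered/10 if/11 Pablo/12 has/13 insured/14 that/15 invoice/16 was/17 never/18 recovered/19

The displaced element is "the auditor" (word 2).
It is linked across 1 clause boundary (Ø).
It functions as the subject of "suspected", so the gap sits immediately after word 6 ("insisted").
Base order: A tenant insisted that the auditor suspected that Bart wondered if Pablo has insured that invoice.

6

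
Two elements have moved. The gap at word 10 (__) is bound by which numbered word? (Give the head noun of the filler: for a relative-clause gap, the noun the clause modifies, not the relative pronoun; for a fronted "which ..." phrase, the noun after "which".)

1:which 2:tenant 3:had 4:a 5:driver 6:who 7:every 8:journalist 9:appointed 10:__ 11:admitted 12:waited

5

The marked gap is inside the relative clause, the direct object of "appointed".
Its filler is the head noun "driver" (via "who"), at word 5.
(The other dependency links word 2 to a gap after word 11.)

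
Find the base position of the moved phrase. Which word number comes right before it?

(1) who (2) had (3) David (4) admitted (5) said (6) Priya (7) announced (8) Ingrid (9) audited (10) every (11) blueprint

4

The displaced element is "who" (word 1).
It is linked across 1 clause boundary (Ø).
It functions as the subject of "said", so the gap sits immediately after word 4 ("admitted").
Base order: David had admitted who said Priya announced Ingrid audited every blueprint.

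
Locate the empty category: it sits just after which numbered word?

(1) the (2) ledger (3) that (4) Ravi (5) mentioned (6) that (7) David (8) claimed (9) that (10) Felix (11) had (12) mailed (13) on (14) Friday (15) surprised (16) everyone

The displaced element is "the ledger" (word 2).
It is linked across 2 clause boundaries (that → that).
It functions as the direct object of "mailed", so the gap sits immediately after word 12 ("mailed").
Base order: Ravi mentioned that David claimed that Felix had mailed the ledger on Friday.

12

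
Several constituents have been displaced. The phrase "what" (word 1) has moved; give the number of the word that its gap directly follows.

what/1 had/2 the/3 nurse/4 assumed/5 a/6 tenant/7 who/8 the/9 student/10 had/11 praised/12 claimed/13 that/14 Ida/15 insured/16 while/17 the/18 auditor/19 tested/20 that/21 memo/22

The displaced element is "what" (word 1).
It is linked across 2 clause boundaries (Ø → that).
It functions as the direct object of "insured", so the gap sits immediately after word 16 ("insured").
Base order: The nurse had assumed a tenant who the student had praised claimed that Ida insured what while the auditor tested that memo.

16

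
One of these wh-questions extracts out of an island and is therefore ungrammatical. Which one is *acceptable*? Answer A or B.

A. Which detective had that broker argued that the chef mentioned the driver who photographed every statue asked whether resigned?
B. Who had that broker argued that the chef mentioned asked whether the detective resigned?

B

In A, the wh-phrase is extracted from inside a wh-island (introduced by "whether"), which blocks movement.
In B, the extraction path crosses only that-complement boundaries, which are transparent.
So B is grammatical.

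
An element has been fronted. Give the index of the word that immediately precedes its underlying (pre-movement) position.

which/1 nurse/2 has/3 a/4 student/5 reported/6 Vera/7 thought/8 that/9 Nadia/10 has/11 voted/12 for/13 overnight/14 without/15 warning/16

The displaced element is "which nurse" (word 2).
It is linked across 2 clause boundaries (Ø → that).
It functions as the object of the preposition "for" of "voted", so the gap sits immediately after word 13 ("for").
Base order: A student has reported Vera thought that Nadia has voted for which nurse overnight without warning.

13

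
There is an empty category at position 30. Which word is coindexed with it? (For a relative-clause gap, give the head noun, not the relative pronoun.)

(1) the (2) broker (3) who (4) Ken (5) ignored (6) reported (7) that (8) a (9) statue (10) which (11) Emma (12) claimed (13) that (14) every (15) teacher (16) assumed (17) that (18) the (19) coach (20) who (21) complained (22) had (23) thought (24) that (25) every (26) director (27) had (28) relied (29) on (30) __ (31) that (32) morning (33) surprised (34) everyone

9

The gap at 30 is the prepositional object of "relied", inside a relative clause.
The relative pronoun is "which" (word 10); it is bound by the head noun immediately before it.
Its filler is the head noun "statue", at word 9.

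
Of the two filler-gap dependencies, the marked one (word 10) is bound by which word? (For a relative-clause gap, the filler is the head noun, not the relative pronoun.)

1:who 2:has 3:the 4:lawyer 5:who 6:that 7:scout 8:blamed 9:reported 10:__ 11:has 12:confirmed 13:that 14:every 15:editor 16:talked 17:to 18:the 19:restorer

1

The marked gap is the subject of "confirmed".
Its filler is the fronted wh-phrase "who", at word 1.
(The other dependency links word 4 to a gap after word 8.)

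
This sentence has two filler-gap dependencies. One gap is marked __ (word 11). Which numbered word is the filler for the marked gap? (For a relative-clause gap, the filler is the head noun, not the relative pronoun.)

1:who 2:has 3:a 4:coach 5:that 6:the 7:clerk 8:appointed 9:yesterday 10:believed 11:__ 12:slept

The marked gap is the subject of "slept".
Its filler is the fronted wh-phrase "who", at word 1.
(The other dependency links word 4 to a gap after word 8.)

1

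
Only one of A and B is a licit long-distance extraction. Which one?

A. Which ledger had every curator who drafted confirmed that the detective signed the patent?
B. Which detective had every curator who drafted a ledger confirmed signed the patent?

In A, the wh-phrase is extracted from inside a complex-NP island (relative clause) (introduced by "who"), which blocks movement.
In B, the extraction path crosses only that-complement boundaries, which are transparent.
So B is grammatical.

B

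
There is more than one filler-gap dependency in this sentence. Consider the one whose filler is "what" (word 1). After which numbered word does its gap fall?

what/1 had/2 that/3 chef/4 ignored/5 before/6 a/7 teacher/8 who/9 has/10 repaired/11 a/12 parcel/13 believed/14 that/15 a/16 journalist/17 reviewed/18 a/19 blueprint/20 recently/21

The displaced element is "what" (word 1).
It functions as the direct object of "ignored", so the gap sits immediately after word 5 ("ignored").
Base order: That chef had ignored what before a teacher who has repaired a parcel believed that a journalist reviewed a blueprint recently.

5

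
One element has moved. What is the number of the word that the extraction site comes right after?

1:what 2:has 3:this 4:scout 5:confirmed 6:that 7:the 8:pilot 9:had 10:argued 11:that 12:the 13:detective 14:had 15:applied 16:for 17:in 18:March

16

The displaced element is "what" (word 1).
It is linked across 2 clause boundaries (that → that).
It functions as the object of the preposition "for" of "applied", so the gap sits immediately after word 16 ("for").
Base order: This scout has confirmed that the pilot had argued that the detective had applied for what in March.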